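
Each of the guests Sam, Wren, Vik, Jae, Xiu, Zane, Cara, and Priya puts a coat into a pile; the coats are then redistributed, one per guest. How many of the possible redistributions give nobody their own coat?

14833

This is the derangement count D_8: permutations of 8 items with no fixed point.
By inclusion–exclusion this is Σ_{j=0}^{8} (−1)^j C(8,j)·(8−j)!.
Computing: 40320 − 40320 + 20160 − 6720 + 1680 − 336 + 56 − 8 + 1 = 14833.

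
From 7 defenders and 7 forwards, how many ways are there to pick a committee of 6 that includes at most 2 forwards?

889

Split by how many forwards are chosen (0 through 2).
Sum: C(7,0)·C(7,6) + C(7,1)·C(7,5) + C(7,2)·C(7,4) = 7 + 147 + 735 = 889.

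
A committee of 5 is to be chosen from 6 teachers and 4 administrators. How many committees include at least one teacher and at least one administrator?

Total 5-person selections from all 10: C(10,5) = 252.
Selections missing a whole group: no teachers → C(4,5) = 0; no administrators → C(6,5) = 6.
Both groups omitted at once is impossible, so 252 − 6 = 246.

246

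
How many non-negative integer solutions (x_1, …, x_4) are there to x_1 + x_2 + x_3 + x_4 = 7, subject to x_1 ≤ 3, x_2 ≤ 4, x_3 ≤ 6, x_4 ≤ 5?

Ignoring the caps, the number of non-negative solutions to x_1+…+x_4 = 7 is C(10,3) = 120.
Subtract solutions that violate a single cap (substitute x_i' = x_i − (cap_i+1)): x_1 ≥ 4 gives C(6,3) = 20; x_2 ≥ 5 gives C(5,3) = 10; x_3 ≥ 7 gives C(3,3) = 1; x_4 ≥ 6 gives C(4,3) = 4. Together 35.
No two caps can be exceeded simultaneously, so the pair terms are all 0.
By inclusion–exclusion the count is 120 − 35 + 0 = 85.

85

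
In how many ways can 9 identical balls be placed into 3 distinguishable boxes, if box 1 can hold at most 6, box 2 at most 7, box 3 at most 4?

31

By stars and bars, unrestricted non-negative solutions to x_1+…+x_3 = 9 number C(9+2,2) = 55.
Subtract solutions that violate a single cap (substitute x_i' = x_i − (cap_i+1)): x_1 ≥ 7 gives C(4,2) = 6; x_2 ≥ 8 gives C(3,2) = 3; x_3 ≥ 5 gives C(6,2) = 15. Together 24.
No two caps can be exceeded simultaneously, so the pair terms are all 0.
By inclusion–exclusion the count is 55 − 24 + 0 = 31.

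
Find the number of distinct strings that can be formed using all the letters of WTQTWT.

WTQTWT has 6 letters with T appearing 3 times and W appearing twice.
Dividing 6! = 720 by 3!·2! = 12 for the repeated letters gives 60.

60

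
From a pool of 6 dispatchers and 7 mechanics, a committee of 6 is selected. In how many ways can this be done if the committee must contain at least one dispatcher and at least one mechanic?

1708

Total 6-person selections from all 13: C(13,6) = 1716.
Selections missing a whole group: no dispatchers → C(7,6) = 7; no mechanics → C(6,6) = 1.
Both groups omitted at once is impossible, so 1716 − 8 = 1708.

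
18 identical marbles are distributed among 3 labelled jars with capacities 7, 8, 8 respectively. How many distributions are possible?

By stars and bars, unrestricted non-negative solutions to x_1+…+x_3 = 18 number C(18+2,2) = 190.
Subtract solutions that violate a single cap (substitute x_i' = x_i − (cap_i+1)): x_1 ≥ 8 gives C(12,2) = 66; x_2 ≥ 9 gives C(11,2) = 55; x_3 ≥ 9 gives C(11,2) = 55. Together 176.
Add back pairs where two caps are both exceeded: 3 + 3 + 1 = 7.
By inclusion–exclusion the count is 190 − 176 + 7 = 21.

21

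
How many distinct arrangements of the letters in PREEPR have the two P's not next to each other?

Total arrangements of PREEPR: 6!/(2!·2!·2!) = 90.
If the two P's are adjacent, glue them into one block, leaving 5 items to arrange: (5)!/(2!·2!) = 30 ways.
Hence 90 − 30 = 60.

60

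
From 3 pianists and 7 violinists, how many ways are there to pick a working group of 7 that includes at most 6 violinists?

Split by how many violinists are chosen (0 through 6).
Sum: C(7,0)·C(3,7) + C(7,1)·C(3,6) + C(7,2)·C(3,5) + C(7,3)·C(3,4) + C(7,4)·C(3,3) + C(7,5)·C(3,2) + C(7,6)·C(3,1) = 0 + 0 + 0 + 0 + 35 + 63 + 21 = 119.

119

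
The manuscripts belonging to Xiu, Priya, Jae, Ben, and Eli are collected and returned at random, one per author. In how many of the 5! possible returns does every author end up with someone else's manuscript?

44

This is the derangement count D_5: permutations of 5 items with no fixed point.
By inclusion–exclusion this is Σ_{j=0}^{5} (−1)^j C(5,j)·(5−j)!.
Computing: 120 − 120 + 60 − 20 + 5 − 1 = 44.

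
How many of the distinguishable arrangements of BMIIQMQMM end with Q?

Fix Q in the last position and arrange the remaining 8 letters.
Those 8 letters have I appearing twice and M appearing 4 times, giving (8)!/(4!·2!) = 840.

840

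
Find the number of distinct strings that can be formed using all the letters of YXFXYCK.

1260

YXFXYCK has 7 letters with X appearing twice and Y appearing twice.
The number of distinct arrangements is 7!/(2!·2!) = 5040/4 = 1260.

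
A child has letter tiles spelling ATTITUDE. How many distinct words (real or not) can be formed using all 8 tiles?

6720

The 8 letters of ATTITUDE have repeats: T appearing 3 times.
So there are 8! / (3!) = 6720 distinguishable arrangements.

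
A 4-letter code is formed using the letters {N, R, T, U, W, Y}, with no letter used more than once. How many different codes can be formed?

Choose and order 4 of the 6 symbols: the first letter has 6 options, the next 5, then 4, 3.
That product is 6 × 5 × 4 × 3 = 360.

360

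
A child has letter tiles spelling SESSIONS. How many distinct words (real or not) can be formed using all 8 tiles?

1680

Letter multiplicities in SESSIONS: E×1, I×1, N×1, O×1, S×4.
Dividing 8! = 40320 by 4! = 24 for the repeated letters gives 1680.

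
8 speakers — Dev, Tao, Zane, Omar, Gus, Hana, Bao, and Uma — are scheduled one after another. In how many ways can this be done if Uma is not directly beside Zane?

There are 8! = 40320 arrangements in all. If Uma and Zane are adjacent, merging them into one block gives 2·(7)! = 10080 arrangements.
So 40320 − 10080 = 30240 arrangements keep them apart.

30240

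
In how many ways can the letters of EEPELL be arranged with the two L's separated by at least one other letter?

40

Total arrangements of EEPELL: 6!/(3!·2!) = 60.
Arrangements with the L's together: treat LL as one letter, giving (5)!/(3!) = 20.
Subtracting, 60 − 20 = 40 arrangements keep the L's apart.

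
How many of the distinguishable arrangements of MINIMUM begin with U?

60

Fix U in the first position and arrange the remaining 6 letters.
Those 6 letters have I appearing twice and M appearing 3 times, giving (6)!/(3!·2!) = 60.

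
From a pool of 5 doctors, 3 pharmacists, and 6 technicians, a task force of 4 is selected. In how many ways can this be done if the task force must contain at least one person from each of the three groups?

495

Total 4-person selections from all 14: C(14,4) = 1001.
Subtract selections that omit an entire group: no doctors → C(9,4) = 126; no pharmacists → C(11,4) = 330; no technicians → C(8,4) = 70.
Add back selections omitting two groups (i.e. drawn from a single group): C(5,4) + C(3,4) + C(6,4) = 20.
By inclusion–exclusion: 1001 − 526 + 20 = 495.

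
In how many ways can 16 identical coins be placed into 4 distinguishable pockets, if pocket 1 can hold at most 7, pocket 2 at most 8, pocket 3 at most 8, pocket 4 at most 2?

By stars and bars, unrestricted non-negative solutions to x_1+…+x_4 = 16 number C(16+3,3) = 969.
Subtract solutions that violate a single cap (substitute x_i' = x_i − (cap_i+1)): x_1 ≥ 8 gives C(11,3) = 165; x_2 ≥ 9 gives C(10,3) = 120; x_3 ≥ 9 gives C(10,3) = 120; x_4 ≥ 3 gives C(16,3) = 560. Together 965.
Add back pairs where two caps are both exceeded: 0 + 0 + 56 + 0 + 35 + 35 = 126.
By inclusion–exclusion the count is 969 − 965 + 126 = 130.

130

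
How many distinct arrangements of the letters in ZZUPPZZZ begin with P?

With the first slot taken by P, it remains to arrange the other 7 letters (ZZUPZZZ).
Those 7 letters have Z appearing 5 times, giving (7)!/(5!) = 42.

42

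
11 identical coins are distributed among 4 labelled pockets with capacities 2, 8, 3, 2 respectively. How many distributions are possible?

26

Without the upper bounds there are C(14,3) = 364 ways to split 11 among 4 pockets.
Subtract solutions that violate a single cap (substitute x_i' = x_i − (cap_i+1)): x_1 ≥ 3 gives C(11,3) = 165; x_2 ≥ 9 gives C(5,3) = 10; x_3 ≥ 4 gives C(10,3) = 120; x_4 ≥ 3 gives C(11,3) = 165. Together 460.
Add back pairs where two caps are both exceeded: 0 + 35 + 56 + 0 + 0 + 35 = 126.
Subtract triples: 0 + 0 + 4 + 0 = 4.
By inclusion–exclusion the count is 364 − 460 + 126 − 4 = 26.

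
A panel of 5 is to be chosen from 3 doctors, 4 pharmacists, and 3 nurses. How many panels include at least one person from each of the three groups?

With no constraint there are C(10,5) = 252 possible selections.
Selections missing a whole group: no doctors → C(7,5) = 21; no pharmacists → C(6,5) = 6; no nurses → C(7,5) = 21.
Add back selections omitting two groups (i.e. drawn from a single group): C(3,5) + C(4,5) + C(3,5) = 0.
By inclusion–exclusion: 252 − 48 + 0 = 204.

204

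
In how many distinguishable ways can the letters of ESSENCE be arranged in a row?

420

Letter multiplicities in ESSENCE: C×1, E×3, N×1, S×2.
Dividing 7! = 5040 by 3!·2! = 12 for the repeated letters gives 420.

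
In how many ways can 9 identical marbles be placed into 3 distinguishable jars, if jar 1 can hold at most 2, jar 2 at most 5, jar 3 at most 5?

9

By stars and bars, unrestricted non-negative solutions to x_1+…+x_3 = 9 number C(9+2,2) = 55.
Subtract solutions that violate a single cap (substitute x_i' = x_i − (cap_i+1)): x_1 ≥ 3 gives C(8,2) = 28; x_2 ≥ 6 gives C(5,2) = 10; x_3 ≥ 6 gives C(5,2) = 10. Together 48.
Add back pairs where two caps are both exceeded: 1 + 1 + 0 = 2.
By inclusion–exclusion the count is 55 − 48 + 2 = 9.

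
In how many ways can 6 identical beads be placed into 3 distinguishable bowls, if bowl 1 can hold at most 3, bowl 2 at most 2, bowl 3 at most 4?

By stars and bars, unrestricted non-negative solutions to x_1+…+x_3 = 6 number C(6+2,2) = 28.
Subtract solutions that violate a single cap (substitute x_i' = x_i − (cap_i+1)): x_1 ≥ 4 gives C(4,2) = 6; x_2 ≥ 3 gives C(5,2) = 10; x_3 ≥ 5 gives C(3,2) = 3. Together 19.
No two caps can be exceeded simultaneously, so the pair terms are all 0.
By inclusion–exclusion the count is 28 − 19 + 0 = 9.

9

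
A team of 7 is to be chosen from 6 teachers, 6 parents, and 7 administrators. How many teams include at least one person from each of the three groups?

Unrestricted: C(19,7) = 50388 ways to pick any 7 of the 19.
Subtract selections that omit an entire group: no teachers → C(13,7) = 1716; no parents → C(13,7) = 1716; no administrators → C(12,7) = 792.
Add back selections omitting two groups (i.e. drawn from a single group): C(6,7) + C(6,7) + C(7,7) = 1.
By inclusion–exclusion: 50388 − 4224 + 1 = 46165.

46165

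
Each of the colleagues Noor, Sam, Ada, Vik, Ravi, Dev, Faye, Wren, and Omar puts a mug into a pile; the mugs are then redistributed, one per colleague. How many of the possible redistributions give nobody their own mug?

133496

Let Aᵢ be the assignments in which colleague i gets their own mug. We want the size of the complement of A₁∪…∪A_9.
By inclusion–exclusion this is Σ_{j=0}^{9} (−1)^j C(9,j)·(9−j)!.
Computing: 362880 − 362880 + 181440 − 60480 + 15120 − 3024 + 504 − 72 + 9 − 1 = 133496.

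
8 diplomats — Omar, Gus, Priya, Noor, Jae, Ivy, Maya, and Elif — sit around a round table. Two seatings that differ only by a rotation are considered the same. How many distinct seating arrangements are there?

5040

Around a circle, 8 distinct people have 8!/8 = (7)! = 5040 rotationally distinct seatings.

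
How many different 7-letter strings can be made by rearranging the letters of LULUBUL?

The 7 letters of LULUBUL have repeats: L appearing 3 times and U appearing 3 times.
Dividing 7! = 5040 by 3!·3! = 36 for the repeated letters gives 140.

140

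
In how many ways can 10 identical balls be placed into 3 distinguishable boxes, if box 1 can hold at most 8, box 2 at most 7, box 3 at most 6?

47

Without the upper bounds there are C(12,2) = 66 ways to split 10 among 3 boxes.
Subtract solutions that violate a single cap (substitute x_i' = x_i − (cap_i+1)): x_1 ≥ 9 gives C(3,2) = 3; x_2 ≥ 8 gives C(4,2) = 6; x_3 ≥ 7 gives C(5,2) = 10. Together 19.
No two caps can be exceeded simultaneously, so the pair terms are all 0.
By inclusion–exclusion the count is 66 − 19 + 0 = 47.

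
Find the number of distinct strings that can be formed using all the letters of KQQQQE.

30

KQQQQE has 6 letters with Q appearing 4 times.
So there are 6! / (4!) = 30 distinguishable arrangements.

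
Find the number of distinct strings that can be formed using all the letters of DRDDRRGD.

The 8 letters of DRDDRRGD have repeats: D appearing 4 times and R appearing 3 times.
Dividing 8! = 40320 by 4!·3! = 144 for the repeated letters gives 280.

280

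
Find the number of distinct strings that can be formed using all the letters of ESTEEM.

120

ESTEEM has 6 letters with E appearing 3 times.
So there are 6! / (3!) = 120 distinguishable arrangements.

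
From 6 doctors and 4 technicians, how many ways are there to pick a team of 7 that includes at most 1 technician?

4

Split by how many technicians are chosen (0 through 1).
Sum: C(4,0)·C(6,7) + C(4,1)·C(6,6) = 0 + 4 = 4.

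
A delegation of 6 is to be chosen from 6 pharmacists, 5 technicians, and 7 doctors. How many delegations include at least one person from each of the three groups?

15470

Total 6-person selections from all 18: C(18,6) = 18564.
Selections missing a whole group: no pharmacists → C(12,6) = 924; no technicians → C(13,6) = 1716; no doctors → C(11,6) = 462.
Add back selections omitting two groups (i.e. drawn from a single group): C(6,6) + C(5,6) + C(7,6) = 8.
By inclusion–exclusion: 18564 − 3102 + 8 = 15470.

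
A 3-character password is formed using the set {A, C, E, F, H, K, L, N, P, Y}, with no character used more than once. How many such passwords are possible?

720

This is a permutation of 3 out of 10: P(10,3) = 10!/7!.
10 × 9 × 8 = 720.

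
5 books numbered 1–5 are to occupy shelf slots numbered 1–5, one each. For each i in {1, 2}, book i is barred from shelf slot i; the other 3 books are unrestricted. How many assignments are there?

78

Let Aᵢ (for i ∈ {1, 2}) be the placements that put book i in its forbidden shelf slot. Any j of these fix j positions, leaving (5−j)! ways to fill the rest, and there are C(2,j) ways to pick which j.
By inclusion–exclusion, the number of valid placements is Σ_{j=0}^{2} (−1)^j C(2,j)·(5−j)!.
Computing: 120 − 48 + 6 = 78.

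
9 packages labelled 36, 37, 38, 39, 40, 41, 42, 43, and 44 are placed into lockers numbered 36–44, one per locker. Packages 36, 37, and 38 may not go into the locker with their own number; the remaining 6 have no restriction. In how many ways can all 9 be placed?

256320

Let Aᵢ (for i ∈ {36, 37, 38}) be the placements that put package i in its forbidden locker. Any j of these fix j positions, leaving (9−j)! ways to fill the rest, and there are C(3,j) ways to pick which j.
By inclusion–exclusion, the number of valid placements is Σ_{j=0}^{3} (−1)^j C(3,j)·(9−j)!.
Computing: 362880 − 120960 + 15120 − 720 = 256320.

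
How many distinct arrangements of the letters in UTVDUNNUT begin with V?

With the first slot taken by V, it remains to arrange the other 8 letters (UTDUNNUT).
Those 8 letters have N appearing twice, T appearing twice, and U appearing 3 times, giving (8)!/(3!·2!·2!) = 1680.

1680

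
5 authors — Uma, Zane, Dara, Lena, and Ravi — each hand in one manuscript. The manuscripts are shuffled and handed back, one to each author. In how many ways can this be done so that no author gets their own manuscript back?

Let Aᵢ be the assignments in which author i gets their own manuscript. We want the size of the complement of A₁∪…∪A_5.
By inclusion–exclusion this is Σ_{j=0}^{5} (−1)^j C(5,j)·(5−j)!.
Computing: 120 − 120 + 60 − 20 + 5 − 1 = 44.

44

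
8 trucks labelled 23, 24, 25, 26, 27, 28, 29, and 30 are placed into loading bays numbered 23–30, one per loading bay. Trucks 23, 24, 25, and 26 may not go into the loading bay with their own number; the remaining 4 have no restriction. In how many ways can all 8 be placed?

Let Aᵢ (for 23 ≤ i ≤ 26) be the placements that put truck i in its forbidden loading bay. Any j of these fix j positions, leaving (8−j)! ways to fill the rest, and there are C(4,j) ways to pick which j.
By inclusion–exclusion, the number of valid placements is Σ_{j=0}^{4} (−1)^j C(4,j)·(8−j)!.
Computing: 40320 − 20160 + 4320 − 480 + 24 = 24024.

24024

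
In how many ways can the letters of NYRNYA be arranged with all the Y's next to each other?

Treat the 2 copies of Y as a single block. The multiset to arrange is then {YY, A, N, N, R}, 5 items in all.
That gives (5)!/(2!) = 60 arrangements.

60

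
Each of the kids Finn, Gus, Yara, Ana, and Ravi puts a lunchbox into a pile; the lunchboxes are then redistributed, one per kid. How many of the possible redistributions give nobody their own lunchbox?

44

Count assignments avoiding every fixed point. For any j of the 5 kids fixed to their own lunchbox, the other 5−j can be arranged in (5−j)! ways.
By inclusion–exclusion this is Σ_{j=0}^{5} (−1)^j C(5,j)·(5−j)!.
Computing: 120 − 120 + 60 − 20 + 5 − 1 = 44.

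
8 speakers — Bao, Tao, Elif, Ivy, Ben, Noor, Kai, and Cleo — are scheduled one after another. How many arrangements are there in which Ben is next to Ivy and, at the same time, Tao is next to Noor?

Treat {Ben,Ivy} as one block (2 orders) and {Tao,Noor} as another (2 orders).
That leaves 6 units to arrange: 2 × 2 × 6! = 4 × 720 = 2880.

2880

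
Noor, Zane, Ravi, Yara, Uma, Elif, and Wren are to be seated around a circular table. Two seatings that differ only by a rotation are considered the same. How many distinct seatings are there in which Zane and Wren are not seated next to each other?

All circular seatings of 7 people number (6)! = 720.
Those with Zane next to Wren: fuse the pair into one unit and seat 6 units around a circle — 2·(5)! = 240.
Subtracting, 720 − 240 = 480.

480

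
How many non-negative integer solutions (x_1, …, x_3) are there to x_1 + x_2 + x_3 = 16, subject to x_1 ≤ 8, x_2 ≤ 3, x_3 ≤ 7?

6

By stars and bars, unrestricted non-negative solutions to x_1+…+x_3 = 16 number C(16+2,2) = 153.
Subtract solutions that violate a single cap (substitute x_i' = x_i − (cap_i+1)): x_1 ≥ 9 gives C(9,2) = 36; x_2 ≥ 4 gives C(14,2) = 91; x_3 ≥ 8 gives C(10,2) = 45. Together 172.
Add back pairs where two caps are both exceeded: 10 + 0 + 15 = 25.
By inclusion–exclusion the count is 153 − 172 + 25 = 6.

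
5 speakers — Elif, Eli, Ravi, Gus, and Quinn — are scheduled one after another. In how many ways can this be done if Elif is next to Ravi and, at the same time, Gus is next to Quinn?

Treat {Elif,Ravi} as one block (2 orders) and {Gus,Quinn} as another (2 orders).
That leaves 3 units to arrange: 2 × 2 × 3! = 4 × 6 = 24.

24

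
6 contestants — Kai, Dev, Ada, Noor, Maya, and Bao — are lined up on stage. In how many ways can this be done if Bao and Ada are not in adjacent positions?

There are 6! = 720 arrangements in all. If Bao and Ada are adjacent, merging them into one block gives 2·(5)! = 240 arrangements.
Complementary counting: 720 − 240 = 480.

480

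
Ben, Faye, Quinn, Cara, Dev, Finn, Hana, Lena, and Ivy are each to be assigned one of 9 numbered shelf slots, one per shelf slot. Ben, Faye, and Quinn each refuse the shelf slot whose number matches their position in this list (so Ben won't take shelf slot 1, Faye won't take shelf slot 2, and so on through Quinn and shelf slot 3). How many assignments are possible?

256320

Let Aᵢ (for i ∈ {1, 2, 3}) be the placements that put person i in their forbidden shelf slot. Any j of these fix j positions, leaving (9−j)! ways to fill the rest, and there are C(3,j) ways to pick which j.
By inclusion–exclusion, the number of valid placements is Σ_{j=0}^{3} (−1)^j C(3,j)·(9−j)!.
Computing: 362880 − 120960 + 15120 − 720 = 256320.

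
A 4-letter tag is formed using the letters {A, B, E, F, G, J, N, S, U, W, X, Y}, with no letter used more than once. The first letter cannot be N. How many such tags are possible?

10890

The first letter has 12−1 = 11 choices (anything except N).
The remaining 3 letters are filled from the other 11 symbols without repetition: 11 × 10 × 9 = 990.
Total: 11 × 990 = 10890.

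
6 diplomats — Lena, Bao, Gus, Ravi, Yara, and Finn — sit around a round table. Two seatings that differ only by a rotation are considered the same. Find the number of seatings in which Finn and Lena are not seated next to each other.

72

Without the restriction there are (5)! = 120 seatings.
Those with Finn next to Lena: fuse the pair into one unit and seat 5 units around a circle — 2·(4)! = 48.
Subtracting, 120 − 48 = 72.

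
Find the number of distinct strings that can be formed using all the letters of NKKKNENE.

560

NKKKNENE has 8 letters with E appearing twice, K appearing 3 times, and N appearing 3 times.
So there are 8! / (3!·3!·2!) = 560 distinguishable arrangements.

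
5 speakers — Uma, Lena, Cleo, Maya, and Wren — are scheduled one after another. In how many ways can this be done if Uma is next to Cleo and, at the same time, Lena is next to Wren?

24

Treat {Uma,Cleo} as one block (2 orders) and {Lena,Wren} as another (2 orders).
That leaves 3 units to arrange: 2 × 2 × 3! = 4 × 6 = 24.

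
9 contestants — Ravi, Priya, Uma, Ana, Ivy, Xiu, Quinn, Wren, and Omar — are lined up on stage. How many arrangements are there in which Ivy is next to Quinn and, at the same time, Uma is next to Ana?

20160

Treat {Ivy,Quinn} as one block (2 orders) and {Uma,Ana} as another (2 orders).
That leaves 7 units to arrange: 2 × 2 × 7! = 4 × 5040 = 20160.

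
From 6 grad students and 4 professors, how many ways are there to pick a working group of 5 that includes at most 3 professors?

246

Split by how many professors are chosen (0 through 3).
Sum: C(4,0)·C(6,5) + C(4,1)·C(6,4) + C(4,2)·C(6,3) + C(4,3)·C(6,2) = 6 + 60 + 120 + 60 = 246.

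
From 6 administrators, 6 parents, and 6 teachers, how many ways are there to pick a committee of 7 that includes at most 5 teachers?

Split by how many teachers are chosen (0 through 5).
Sum: C(6,0)·C(12,7) + C(6,1)·C(12,6) + C(6,2)·C(12,5) + C(6,3)·C(12,4) + C(6,4)·C(12,3) + C(6,5)·C(12,2) = 792 + 5544 + 11880 + 9900 + 3300 + 396 = 31812.

31812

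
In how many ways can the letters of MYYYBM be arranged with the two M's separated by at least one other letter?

40

Total arrangements of MYYYBM: 6!/(3!·2!) = 60.
If the two M's are adjacent, glue them into one block, leaving 5 items to arrange: (5)!/(3!) = 20 ways.
Subtracting, 60 − 20 = 40 arrangements keep the M's apart.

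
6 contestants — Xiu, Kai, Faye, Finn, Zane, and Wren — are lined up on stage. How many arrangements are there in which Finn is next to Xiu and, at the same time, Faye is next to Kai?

96

Treat {Finn,Xiu} as one block (2 orders) and {Faye,Kai} as another (2 orders).
That leaves 4 units to arrange: 2 × 2 × 4! = 4 × 24 = 96.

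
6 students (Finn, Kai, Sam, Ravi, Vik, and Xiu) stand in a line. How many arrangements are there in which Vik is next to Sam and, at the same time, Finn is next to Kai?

96

Treat {Vik,Sam} as one block (2 orders) and {Finn,Kai} as another (2 orders).
That leaves 4 units to arrange: 2 × 2 × 4! = 4 × 24 = 96.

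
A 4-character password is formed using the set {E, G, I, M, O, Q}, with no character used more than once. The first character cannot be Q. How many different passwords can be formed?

300

The first character has 6−1 = 5 choices (anything except Q).
The remaining 3 characters are filled from the other 5 symbols without repetition: 5 × 4 × 3 = 60.
Total: 5 × 60 = 300.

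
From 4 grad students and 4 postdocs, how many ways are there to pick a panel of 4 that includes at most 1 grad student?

17

Split by how many grad students are chosen (0 through 1).
Sum: C(4,0)·C(4,4) + C(4,1)·C(4,3) = 1 + 16 = 17.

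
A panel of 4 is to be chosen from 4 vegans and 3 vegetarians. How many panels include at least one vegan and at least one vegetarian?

Total 4-person selections from all 7: C(7,4) = 35.
Selections missing a whole group: no vegans → C(3,4) = 0; no vegetarians → C(4,4) = 1.
Both groups omitted at once is impossible, so 35 − 1 = 34.

34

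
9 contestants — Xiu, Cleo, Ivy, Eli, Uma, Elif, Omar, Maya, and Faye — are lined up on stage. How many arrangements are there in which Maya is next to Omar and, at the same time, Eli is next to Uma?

20160

Treat {Maya,Omar} as one block (2 orders) and {Eli,Uma} as another (2 orders).
That leaves 7 units to arrange: 2 × 2 × 7! = 4 × 5040 = 20160.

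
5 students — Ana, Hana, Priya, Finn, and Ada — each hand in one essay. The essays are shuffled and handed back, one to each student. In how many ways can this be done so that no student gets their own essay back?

This is the derangement count D_5: permutations of 5 items with no fixed point.
By inclusion–exclusion this is Σ_{j=0}^{5} (−1)^j C(5,j)·(5−j)!.
Computing: 120 − 120 + 60 − 20 + 5 − 1 = 44.

44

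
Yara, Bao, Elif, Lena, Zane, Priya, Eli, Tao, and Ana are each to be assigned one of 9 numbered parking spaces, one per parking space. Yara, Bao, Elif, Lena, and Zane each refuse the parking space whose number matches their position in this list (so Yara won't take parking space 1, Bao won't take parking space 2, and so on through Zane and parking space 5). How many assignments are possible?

Let Aᵢ (for 1 ≤ i ≤ 5) be the placements that put person i in their forbidden parking space. Any j of these fix j positions, leaving (9−j)! ways to fill the rest, and there are C(5,j) ways to pick which j.
By inclusion–exclusion, the number of valid placements is Σ_{j=0}^{5} (−1)^j C(5,j)·(9−j)!.
Computing: 362880 − 201600 + 50400 − 7200 + 600 − 24 = 205056.

205056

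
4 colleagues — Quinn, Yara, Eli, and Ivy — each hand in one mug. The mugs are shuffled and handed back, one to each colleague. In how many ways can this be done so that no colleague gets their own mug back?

Count assignments avoiding every fixed point. For any j of the 4 colleagues fixed to their own mug, the other 4−j can be arranged in (4−j)! ways.
By inclusion–exclusion this is Σ_{j=0}^{4} (−1)^j C(4,j)·(4−j)!.
Computing: 24 − 24 + 12 − 4 + 1 = 9.

9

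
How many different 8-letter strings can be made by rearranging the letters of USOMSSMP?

3360

The 8 letters of USOMSSMP have repeats: M appearing twice and S appearing 3 times.
Dividing 8! = 40320 by 3!·2! = 12 for the repeated letters gives 3360.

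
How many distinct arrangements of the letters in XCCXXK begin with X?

30

Fix X in the first position and arrange the remaining 5 letters.
Those 5 letters have C appearing twice and X appearing twice, giving (5)!/(2!·2!) = 30.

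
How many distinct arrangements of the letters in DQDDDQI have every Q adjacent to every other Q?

30

Treat the 2 copies of Q as a single block. The multiset to arrange is then {QQ, D, D, D, D, I}, 6 items in all.
That gives (6)!/(4!) = 30 arrangements.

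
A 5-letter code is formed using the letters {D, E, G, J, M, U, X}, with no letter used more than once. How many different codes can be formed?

With no repetition, fill the 5 letters in order: 7 choices, then 6, down to 3.
That product is 7 × 6 × 5 × 4 × 3 = 2520.

2520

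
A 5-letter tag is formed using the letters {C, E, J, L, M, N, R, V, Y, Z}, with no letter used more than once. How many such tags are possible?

30240

Choose and order 5 of the 10 symbols: the first letter has 10 options, the next 9, and so on down to 6.
That product is 10 × 9 × 8 × 7 × 6 = 30240.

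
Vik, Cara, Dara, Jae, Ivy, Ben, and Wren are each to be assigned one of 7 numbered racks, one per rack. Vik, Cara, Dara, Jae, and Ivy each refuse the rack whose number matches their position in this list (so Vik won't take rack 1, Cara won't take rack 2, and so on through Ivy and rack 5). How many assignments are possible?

Let Aᵢ (for 1 ≤ i ≤ 5) be the placements that put person i in their forbidden rack. Any j of these fix j positions, leaving (7−j)! ways to fill the rest, and there are C(5,j) ways to pick which j.
By inclusion–exclusion, the number of valid placements is Σ_{j=0}^{5} (−1)^j C(5,j)·(7−j)!.
Computing: 5040 − 3600 + 1200 − 240 + 30 − 2 = 2428.

2428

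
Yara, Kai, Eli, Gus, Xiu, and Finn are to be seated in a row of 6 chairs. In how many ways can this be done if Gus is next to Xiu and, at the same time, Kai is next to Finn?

Treat {Gus,Xiu} as one block (2 orders) and {Kai,Finn} as another (2 orders).
That leaves 4 units to arrange: 2 × 2 × 4! = 4 × 24 = 96.

96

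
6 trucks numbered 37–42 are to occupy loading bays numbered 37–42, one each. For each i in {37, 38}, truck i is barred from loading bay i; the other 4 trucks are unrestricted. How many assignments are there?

Let Aᵢ (for i ∈ {37, 38}) be the placements that put truck i in its forbidden loading bay. Any j of these fix j positions, leaving (6−j)! ways to fill the rest, and there are C(2,j) ways to pick which j.
By inclusion–exclusion, the number of valid placements is Σ_{j=0}^{2} (−1)^j C(2,j)·(6−j)!.
Computing: 720 − 240 + 24 = 504.

504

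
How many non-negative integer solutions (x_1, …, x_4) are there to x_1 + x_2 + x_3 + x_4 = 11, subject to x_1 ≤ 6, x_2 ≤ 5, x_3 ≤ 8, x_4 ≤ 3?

148

Ignoring the caps, the number of non-negative solutions to x_1+…+x_4 = 11 is C(14,3) = 364.
Subtract solutions that violate a single cap (substitute x_i' = x_i − (cap_i+1)): x_1 ≥ 7 gives C(7,3) = 35; x_2 ≥ 6 gives C(8,3) = 56; x_3 ≥ 9 gives C(5,3) = 10; x_4 ≥ 4 gives C(10,3) = 120. Together 221.
Add back pairs where two caps are both exceeded: 0 + 0 + 1 + 0 + 4 + 0 = 5.
By inclusion–exclusion the count is 364 − 221 + 5 = 148.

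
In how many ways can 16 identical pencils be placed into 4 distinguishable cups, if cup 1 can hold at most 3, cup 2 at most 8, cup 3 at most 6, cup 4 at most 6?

By stars and bars, unrestricted non-negative solutions to x_1+…+x_4 = 16 number C(16+3,3) = 969.
Subtract solutions that violate a single cap (substitute x_i' = x_i − (cap_i+1)): x_1 ≥ 4 gives C(15,3) = 455; x_2 ≥ 9 gives C(10,3) = 120; x_3 ≥ 7 gives C(12,3) = 220; x_4 ≥ 7 gives C(12,3) = 220. Together 1015.
Add back pairs where two caps are both exceeded: 20 + 56 + 56 + 1 + 1 + 10 = 144.
By inclusion–exclusion the count is 969 − 1015 + 144 = 98.

98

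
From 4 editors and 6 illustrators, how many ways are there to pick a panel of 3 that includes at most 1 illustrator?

Split by how many illustrators are chosen (0 through 1).
Sum: C(6,0)·C(4,3) + C(6,1)·C(4,2) = 4 + 36 = 40.

40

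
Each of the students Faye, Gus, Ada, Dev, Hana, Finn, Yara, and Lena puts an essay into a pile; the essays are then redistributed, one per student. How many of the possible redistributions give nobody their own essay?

14833

This is the derangement count D_8: permutations of 8 items with no fixed point.
By inclusion–exclusion this is Σ_{j=0}^{8} (−1)^j C(8,j)·(8−j)!.
Computing: 40320 − 40320 + 20160 − 6720 + 1680 − 336 + 56 − 8 + 1 = 14833.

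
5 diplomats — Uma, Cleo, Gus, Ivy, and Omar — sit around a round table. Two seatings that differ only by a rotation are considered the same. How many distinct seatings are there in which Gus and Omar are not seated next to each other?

12

All circular seatings of 5 people number (4)! = 24.
Those with Gus next to Omar: fuse the pair into one unit and seat 4 units around a circle — 2·(3)! = 12.
Subtracting, 24 − 12 = 12.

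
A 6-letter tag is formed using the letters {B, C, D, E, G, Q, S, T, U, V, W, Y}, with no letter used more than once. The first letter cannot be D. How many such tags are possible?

609840

The first letter has 12−1 = 11 choices (anything except D).
The remaining 5 letters are filled from the other 11 symbols without repetition: 11 × 10 × 9 × 8 × 7 = 55440.
Total: 11 × 55440 = 609840.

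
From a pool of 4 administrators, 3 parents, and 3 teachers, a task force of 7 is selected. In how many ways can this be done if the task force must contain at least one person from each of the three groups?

118

Total 7-person selections from all 10: C(10,7) = 120.
Selections missing a whole group: no administrators → C(6,7) = 0; no parents → C(7,7) = 1; no teachers → C(7,7) = 1.
Add back selections omitting two groups (i.e. drawn from a single group): C(4,7) + C(3,7) + C(3,7) = 0.
By inclusion–exclusion: 120 − 2 + 0 = 118.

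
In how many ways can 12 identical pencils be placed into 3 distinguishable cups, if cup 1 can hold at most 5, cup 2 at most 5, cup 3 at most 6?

Without the upper bounds there are C(14,2) = 91 ways to split 12 among 3 cups.
Subtract solutions that violate a single cap (substitute x_i' = x_i − (cap_i+1)): x_1 ≥ 6 gives C(8,2) = 28; x_2 ≥ 6 gives C(8,2) = 28; x_3 ≥ 7 gives C(7,2) = 21. Together 77.
Add back pairs where two caps are both exceeded: 1 + 0 + 0 = 1.
By inclusion–exclusion the count is 91 − 77 + 1 = 15.

15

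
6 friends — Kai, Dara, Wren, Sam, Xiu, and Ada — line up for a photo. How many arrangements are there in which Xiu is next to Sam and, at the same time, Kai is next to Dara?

96

Treat {Xiu,Sam} as one block (2 orders) and {Kai,Dara} as another (2 orders).
That leaves 4 units to arrange: 2 × 2 × 4! = 4 × 24 = 96.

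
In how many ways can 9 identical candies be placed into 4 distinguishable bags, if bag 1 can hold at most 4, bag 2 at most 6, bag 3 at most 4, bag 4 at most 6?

130

Without the upper bounds there are C(12,3) = 220 ways to split 9 among 4 bags.
Subtract solutions that violate a single cap (substitute x_i' = x_i − (cap_i+1)): x_1 ≥ 5 gives C(7,3) = 35; x_2 ≥ 7 gives C(5,3) = 10; x_3 ≥ 5 gives C(7,3) = 35; x_4 ≥ 7 gives C(5,3) = 10. Together 90.
No two caps can be exceeded simultaneously, so the pair terms are all 0.
By inclusion–exclusion the count is 220 − 90 + 0 = 130.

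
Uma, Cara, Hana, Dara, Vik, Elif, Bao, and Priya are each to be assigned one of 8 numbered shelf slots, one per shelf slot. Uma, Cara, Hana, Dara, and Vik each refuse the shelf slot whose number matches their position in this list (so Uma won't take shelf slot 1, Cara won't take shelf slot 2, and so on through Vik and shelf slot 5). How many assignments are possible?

21234

Let Aᵢ (for 1 ≤ i ≤ 5) be the placements that put person i in their forbidden shelf slot. Any j of these fix j positions, leaving (8−j)! ways to fill the rest, and there are C(5,j) ways to pick which j.
By inclusion–exclusion, the number of valid placements is Σ_{j=0}^{5} (−1)^j C(5,j)·(8−j)!.
Computing: 40320 − 25200 + 7200 − 1200 + 120 − 6 = 21234.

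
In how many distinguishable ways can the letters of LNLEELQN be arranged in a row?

Letter multiplicities in LNLEELQN: E×2, L×3, N×2, Q×1.
Dividing 8! = 40320 by 3!·2!·2! = 24 for the repeated letters gives 1680.

1680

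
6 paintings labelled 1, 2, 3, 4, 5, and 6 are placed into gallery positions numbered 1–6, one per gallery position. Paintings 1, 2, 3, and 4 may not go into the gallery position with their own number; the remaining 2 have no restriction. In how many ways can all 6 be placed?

Let Aᵢ (for 1 ≤ i ≤ 4) be the placements that put painting i in its forbidden gallery position. Any j of these fix j positions, leaving (6−j)! ways to fill the rest, and there are C(4,j) ways to pick which j.
By inclusion–exclusion, the number of valid placements is Σ_{j=0}^{4} (−1)^j C(4,j)·(6−j)!.
Computing: 720 − 480 + 144 − 24 + 2 = 362.

362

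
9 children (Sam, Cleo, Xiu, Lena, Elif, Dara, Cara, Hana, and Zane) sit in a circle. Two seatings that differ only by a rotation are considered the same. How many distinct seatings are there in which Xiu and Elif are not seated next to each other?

30240

All circular seatings of 9 people number (8)! = 40320.
Those with Xiu next to Elif: fuse the pair into one unit and seat 8 units around a circle — 2·(7)! = 10080.
Subtracting, 40320 − 10080 = 30240.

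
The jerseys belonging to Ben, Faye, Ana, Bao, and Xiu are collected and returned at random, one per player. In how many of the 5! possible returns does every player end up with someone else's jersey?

This is the derangement count D_5: permutations of 5 items with no fixed point.
By inclusion–exclusion this is Σ_{j=0}^{5} (−1)^j C(5,j)·(5−j)!.
Computing: 120 − 120 + 60 − 20 + 5 − 1 = 44.

44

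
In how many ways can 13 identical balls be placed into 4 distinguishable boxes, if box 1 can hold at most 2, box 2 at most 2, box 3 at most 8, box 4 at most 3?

Ignoring the caps, the number of non-negative solutions to x_1+…+x_4 = 13 is C(16,3) = 560.
Subtract solutions that violate a single cap (substitute x_i' = x_i − (cap_i+1)): x_1 ≥ 3 gives C(13,3) = 286; x_2 ≥ 3 gives C(13,3) = 286; x_3 ≥ 9 gives C(7,3) = 35; x_4 ≥ 4 gives C(12,3) = 220. Together 827.
Add back pairs where two caps are both exceeded: 120 + 4 + 84 + 4 + 84 + 1 = 297.
Subtract triples: 0 + 20 + 0 + 0 = 20.
By inclusion–exclusion the count is 560 − 827 + 297 − 20 = 10.

10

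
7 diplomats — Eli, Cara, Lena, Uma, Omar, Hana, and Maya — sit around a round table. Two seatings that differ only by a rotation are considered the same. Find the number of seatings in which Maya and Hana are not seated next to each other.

Without the restriction there are (6)! = 720 seatings.
Seatings with Maya beside Hana: treat them as a block with 2 internal orders, giving 2 × (5)! = 240.
Subtracting, 720 − 240 = 480.

480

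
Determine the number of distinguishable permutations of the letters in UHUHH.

10

UHUHH has 5 letters with H appearing 3 times and U appearing twice.
So there are 5! / (3!·2!) = 10 distinguishable arrangements.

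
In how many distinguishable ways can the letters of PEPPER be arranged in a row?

60

The 6 letters of PEPPER have repeats: E appearing twice and P appearing 3 times.
Dividing 6! = 720 by 3!·2! = 12 for the repeated letters gives 60.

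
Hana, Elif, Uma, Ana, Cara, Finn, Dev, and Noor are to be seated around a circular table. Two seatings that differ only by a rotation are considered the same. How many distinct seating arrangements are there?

5040

Around a circle, 8 distinct people have 8!/8 = (7)! = 5040 rotationally distinct seatings.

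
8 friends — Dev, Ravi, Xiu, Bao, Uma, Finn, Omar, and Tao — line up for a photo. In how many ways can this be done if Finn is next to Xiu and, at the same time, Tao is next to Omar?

Treat {Finn,Xiu} as one block (2 orders) and {Tao,Omar} as another (2 orders).
That leaves 6 units to arrange: 2 × 2 × 6! = 4 × 720 = 2880.

2880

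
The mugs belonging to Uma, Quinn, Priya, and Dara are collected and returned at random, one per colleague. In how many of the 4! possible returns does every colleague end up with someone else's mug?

This is the derangement count D_4: permutations of 4 items with no fixed point.
By inclusion–exclusion this is Σ_{j=0}^{4} (−1)^j C(4,j)·(4−j)!.
Computing: 24 − 24 + 12 − 4 + 1 = 9.

9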